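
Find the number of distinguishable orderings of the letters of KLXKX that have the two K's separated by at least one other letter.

18

Total arrangements of KLXKX: 5!/(2!·2!) = 30.
If the two K's are adjacent, glue them into one block, leaving 4 items to arrange: (4)!/(2!) = 12 ways.
Hence 30 − 12 = 18.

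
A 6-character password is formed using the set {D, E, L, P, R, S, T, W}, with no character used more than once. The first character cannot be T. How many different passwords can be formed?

The first character has 8−1 = 7 choices (anything except T).
The remaining 5 characters are filled from the other 7 symbols without repetition: 7 × 6 × 5 × 4 × 3 = 2520.
Total: 7 × 2520 = 17640.

17640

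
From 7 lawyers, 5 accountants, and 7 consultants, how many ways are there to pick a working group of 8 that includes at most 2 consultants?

25443

Split by how many consultants are chosen (0 through 2).
Sum: C(7,0)·C(12,8) + C(7,1)·C(12,7) + C(7,2)·C(12,6) = 495 + 5544 + 19404 = 25443.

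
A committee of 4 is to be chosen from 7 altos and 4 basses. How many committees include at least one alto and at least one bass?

294

With no constraint there are C(11,4) = 330 possible selections.
Subtract selections that omit an entire group: no altos → C(4,4) = 1; no basses → C(7,4) = 35.
Both groups omitted at once is impossible, so 330 − 36 = 294.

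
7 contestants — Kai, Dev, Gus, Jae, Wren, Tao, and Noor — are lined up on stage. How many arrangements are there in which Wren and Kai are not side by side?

There are 7! = 5040 arrangements in all. If Wren and Kai are adjacent, merging them into one block gives 2·(6)! = 1440 arrangements.
Complementary counting: 5040 − 1440 = 3600.

3600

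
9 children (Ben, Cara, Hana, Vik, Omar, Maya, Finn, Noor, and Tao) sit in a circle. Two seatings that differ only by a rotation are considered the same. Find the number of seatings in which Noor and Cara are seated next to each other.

10080

Glue Noor and Cara into a block (2 internal orders). Seating 8 units around a circle gives (7)! arrangements.
So 2 × (7)! = 2 × 5040 = 10080.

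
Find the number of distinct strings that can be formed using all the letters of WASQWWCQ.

Letter multiplicities in WASQWWCQ: A×1, C×1, Q×2, S×1, W×3.
So there are 8! / (3!·2!) = 3360 distinguishable arrangements.

3360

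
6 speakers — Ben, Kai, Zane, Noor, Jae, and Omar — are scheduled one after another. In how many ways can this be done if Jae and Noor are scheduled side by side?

240

Glue Jae and Noor into one block (2 internal orders), leaving 5 units to arrange in a row.
That gives 2 × 5! = 2 × 120 = 240.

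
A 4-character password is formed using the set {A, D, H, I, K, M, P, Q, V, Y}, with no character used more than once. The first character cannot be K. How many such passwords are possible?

The first character has 10−1 = 9 choices (anything except K).
The remaining 3 characters are filled from the other 9 symbols without repetition: 9 × 8 × 7 = 504.
Total: 9 × 504 = 4536.

4536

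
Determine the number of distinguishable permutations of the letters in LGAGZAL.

The 7 letters of LGAGZAL have repeats: A appearing twice, G appearing twice, and L appearing twice.
The number of distinct arrangements is 7!/(2!·2!·2!) = 5040/8 = 630.

630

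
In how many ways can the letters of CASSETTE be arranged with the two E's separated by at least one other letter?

3780

There are 8!/(2!·2!·2!) = 5040 arrangements of CASSETTE in total.
Arrangements with the E's together: treat EE as one letter, giving (7)!/(2!·2!) = 1260.
Hence 5040 − 1260 = 3780.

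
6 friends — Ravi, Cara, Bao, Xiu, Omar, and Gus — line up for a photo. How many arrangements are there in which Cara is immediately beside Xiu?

240

Glue Cara and Xiu into one block (2 internal orders), leaving 5 units to arrange in a row.
That gives 2 × 5! = 2 × 120 = 240.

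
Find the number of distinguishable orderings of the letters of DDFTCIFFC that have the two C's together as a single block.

Treat the 2 copies of C as a single block. The multiset to arrange is then {CC, D, D, F, F, F, I, T}, 8 items in all.
That gives (8)!/(3!·2!) = 3360 arrangements.

3360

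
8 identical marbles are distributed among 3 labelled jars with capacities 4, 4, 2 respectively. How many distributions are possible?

By stars and bars, unrestricted non-negative solutions to x_1+…+x_3 = 8 number C(8+2,2) = 45.
Subtract solutions that violate a single cap (substitute x_i' = x_i − (cap_i+1)): x_1 ≥ 5 gives C(5,2) = 10; x_2 ≥ 5 gives C(5,2) = 10; x_3 ≥ 3 gives C(7,2) = 21. Together 41.
Add back pairs where two caps are both exceeded: 0 + 1 + 1 = 2.
By inclusion–exclusion the count is 45 − 41 + 2 = 6.

6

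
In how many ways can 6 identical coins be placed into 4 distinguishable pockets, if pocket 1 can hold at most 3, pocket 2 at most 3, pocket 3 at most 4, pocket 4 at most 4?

By stars and bars, unrestricted non-negative solutions to x_1+…+x_4 = 6 number C(6+3,3) = 84.
Subtract solutions that violate a single cap (substitute x_i' = x_i − (cap_i+1)): x_1 ≥ 4 gives C(5,3) = 10; x_2 ≥ 4 gives C(5,3) = 10; x_3 ≥ 5 gives C(4,3) = 4; x_4 ≥ 5 gives C(4,3) = 4. Together 28.
No two caps can be exceeded simultaneously, so the pair terms are all 0.
By inclusion–exclusion the count is 84 − 28 + 0 = 56.

56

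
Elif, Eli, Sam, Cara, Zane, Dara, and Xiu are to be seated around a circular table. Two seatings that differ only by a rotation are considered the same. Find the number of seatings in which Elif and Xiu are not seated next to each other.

All circular seatings of 7 people number (6)! = 720.
Those with Elif next to Xiu: fuse the pair into one unit and seat 6 units around a circle — 2·(5)! = 240.
Subtracting, 720 − 240 = 480.

480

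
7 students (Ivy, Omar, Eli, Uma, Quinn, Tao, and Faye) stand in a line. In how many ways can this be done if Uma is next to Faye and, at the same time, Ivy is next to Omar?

Treat {Uma,Faye} as one block (2 orders) and {Ivy,Omar} as another (2 orders).
That leaves 5 units to arrange: 2 × 2 × 5! = 4 × 120 = 480.

480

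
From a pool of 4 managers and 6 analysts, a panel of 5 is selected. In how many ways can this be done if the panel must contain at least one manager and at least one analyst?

Total 5-person selections from all 10: C(10,5) = 252.
Selections missing a whole group: no managers → C(6,5) = 6; no analysts → C(4,5) = 0.
Both groups omitted at once is impossible, so 252 − 6 = 246.

246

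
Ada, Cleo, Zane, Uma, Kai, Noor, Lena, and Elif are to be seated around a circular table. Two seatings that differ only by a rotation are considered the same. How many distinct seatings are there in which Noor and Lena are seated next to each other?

Treat {Noor, Lena} as one unit (2 internal orders) and seat the resulting 7 units around the table: (6)! circular arrangements.
So 2 × (6)! = 2 × 720 = 1440.

1440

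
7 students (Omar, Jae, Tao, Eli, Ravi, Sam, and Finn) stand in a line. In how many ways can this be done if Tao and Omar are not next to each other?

3600

There are 7! = 5040 arrangements in all. If Tao and Omar are adjacent, merging them into one block gives 2·(6)! = 1440 arrangements.
So 5040 − 1440 = 3600 arrangements keep them apart.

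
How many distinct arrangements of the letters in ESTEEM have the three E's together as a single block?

24

Treat the 3 copies of E as a single block. The multiset to arrange is then {EEE, M, S, T}, 4 items in all.
All 4 items are distinct, so there are (4)! = 24 arrangements.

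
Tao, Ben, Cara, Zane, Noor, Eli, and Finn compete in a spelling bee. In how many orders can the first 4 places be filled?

This is an ordered selection of 4 from 7: P(7,4).
That gives 7 × 6 × 5 × 4 = 840.

840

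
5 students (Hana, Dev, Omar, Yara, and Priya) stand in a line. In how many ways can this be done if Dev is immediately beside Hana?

Treat {Dev, Hana} as a single unit. There are 4 units to order, and the pair itself can be ordered 2 ways.
That gives 2 × 4! = 2 × 24 = 48.

48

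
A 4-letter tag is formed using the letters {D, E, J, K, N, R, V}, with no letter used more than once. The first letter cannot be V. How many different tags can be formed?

The first letter has 7−1 = 6 choices (anything except V).
The remaining 3 letters are filled from the other 6 symbols without repetition: 6 × 5 × 4 = 120.
Total: 6 × 120 = 720.

720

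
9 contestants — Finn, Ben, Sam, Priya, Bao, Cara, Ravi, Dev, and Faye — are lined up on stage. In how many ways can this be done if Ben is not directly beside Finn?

282240

There are 9! = 362880 arrangements in all. If Ben and Finn are adjacent, merging them into one block gives 2·(8)! = 80640 arrangements.
Complementary counting: 362880 − 80640 = 282240.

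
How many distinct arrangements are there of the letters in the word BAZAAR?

Letter multiplicities in BAZAAR: A×3, B×1, R×1, Z×1.
The number of distinct arrangements is 6!/(3!) = 720/6 = 120.

120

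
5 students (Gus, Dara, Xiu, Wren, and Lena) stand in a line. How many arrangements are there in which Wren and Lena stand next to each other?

48

Place the 3 others and the Wren-Lena pair as 4 objects in a line; the pair has 2 internal arrangements.
That gives 2 × 4! = 2 × 24 = 48.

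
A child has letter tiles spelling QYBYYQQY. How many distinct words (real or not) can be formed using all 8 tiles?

The 8 letters of QYBYYQQY have repeats: Q appearing 3 times and Y appearing 4 times.
The number of distinct arrangements is 8!/(4!·3!) = 40320/144 = 280.

280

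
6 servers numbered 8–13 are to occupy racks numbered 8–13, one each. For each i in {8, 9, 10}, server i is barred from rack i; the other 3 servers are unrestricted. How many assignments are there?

Let Aᵢ (for i ∈ {8, 9, 10}) be the placements that put server i in its forbidden rack. Any j of these fix j positions, leaving (6−j)! ways to fill the rest, and there are C(3,j) ways to pick which j.
By inclusion–exclusion, the number of valid placements is Σ_{j=0}^{3} (−1)^j C(3,j)·(6−j)!.
Computing: 720 − 360 + 72 − 6 = 426.

426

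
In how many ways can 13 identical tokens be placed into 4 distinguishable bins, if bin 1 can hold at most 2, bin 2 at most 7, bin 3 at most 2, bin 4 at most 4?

Without the upper bounds there are C(16,3) = 560 ways to split 13 among 4 bins.
Subtract solutions that violate a single cap (substitute x_i' = x_i − (cap_i+1)): x_1 ≥ 3 gives C(13,3) = 286; x_2 ≥ 8 gives C(8,3) = 56; x_3 ≥ 3 gives C(13,3) = 286; x_4 ≥ 5 gives C(11,3) = 165. Together 793.
Add back pairs where two caps are both exceeded: 10 + 120 + 56 + 10 + 1 + 56 = 253.
Subtract triples: 0 + 0 + 10 + 0 = 10.
By inclusion–exclusion the count is 560 − 793 + 253 − 10 = 10.

10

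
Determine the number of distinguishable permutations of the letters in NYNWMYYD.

3360

Letter multiplicities in NYNWMYYD: D×1, M×1, N×2, W×1, Y×3.
So there are 8! / (3!·2!) = 3360 distinguishable arrangements.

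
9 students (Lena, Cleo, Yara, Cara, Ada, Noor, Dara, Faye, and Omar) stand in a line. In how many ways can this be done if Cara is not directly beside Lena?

282240

Of the 9! = 362880 arrangements, those with Cara and Lena adjacent number 2 × 8! = 80640 (treat the pair as a block with 2 internal orders).
Complementary counting: 362880 − 80640 = 282240.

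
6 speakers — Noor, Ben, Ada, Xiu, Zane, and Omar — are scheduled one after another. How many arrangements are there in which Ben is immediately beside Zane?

240

Place the 4 others and the Ben-Zane pair as 5 objects in a line; the pair has 2 internal arrangements.
So the count is 2·(5)! = 240.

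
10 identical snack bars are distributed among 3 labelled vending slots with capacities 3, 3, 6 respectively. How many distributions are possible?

Without the upper bounds there are C(12,2) = 66 ways to split 10 among 3 vending slots.
Subtract solutions that violate a single cap (substitute x_i' = x_i − (cap_i+1)): x_1 ≥ 4 gives C(8,2) = 28; x_2 ≥ 4 gives C(8,2) = 28; x_3 ≥ 7 gives C(5,2) = 10. Together 66.
Add back pairs where two caps are both exceeded: 6 + 0 + 0 = 6.
By inclusion–exclusion the count is 66 − 66 + 6 = 6.

6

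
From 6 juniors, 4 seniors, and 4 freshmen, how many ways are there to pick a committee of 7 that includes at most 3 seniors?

3312

Split by how many seniors are chosen (0 through 3).
Sum: C(4,0)·C(10,7) + C(4,1)·C(10,6) + C(4,2)·C(10,5) + C(4,3)·C(10,4) = 120 + 840 + 1512 + 840 = 3312.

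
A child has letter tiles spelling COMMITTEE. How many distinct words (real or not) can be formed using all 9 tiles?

45360

COMMITTEE has 9 letters with E appearing twice, M appearing twice, and T appearing twice.
So there are 9! / (2!·2!·2!) = 45360 distinguishable arrangements.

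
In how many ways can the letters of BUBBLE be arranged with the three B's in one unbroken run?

24

Treat the 3 copies of B as a single block. The multiset to arrange is then {BBB, E, L, U}, 4 items in all.
All 4 items are distinct, so there are (4)! = 24 arrangements.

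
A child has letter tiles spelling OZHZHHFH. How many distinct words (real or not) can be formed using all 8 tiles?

840

The 8 letters of OZHZHHFH have repeats: H appearing 4 times and Z appearing twice.
The number of distinct arrangements is 8!/(4!·2!) = 40320/48 = 840.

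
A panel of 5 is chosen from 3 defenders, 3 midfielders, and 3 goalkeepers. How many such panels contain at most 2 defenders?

Split by how many defenders are chosen (0 through 2).
Sum: C(3,0)·C(6,5) + C(3,1)·C(6,4) + C(3,2)·C(6,3) = 6 + 45 + 60 = 111.

111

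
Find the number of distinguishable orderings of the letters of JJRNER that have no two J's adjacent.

120

There are 6!/(2!·2!) = 180 arrangements of JJRNER in total.
If the two J's are adjacent, glue them into one block, leaving 5 items to arrange: (5)!/(2!) = 60 ways.
Hence 180 − 60 = 120.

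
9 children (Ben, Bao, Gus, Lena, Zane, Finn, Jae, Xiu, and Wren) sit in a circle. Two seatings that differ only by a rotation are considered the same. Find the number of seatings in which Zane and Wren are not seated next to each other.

30240

All circular seatings of 9 people number (8)! = 40320.
Seatings with Zane beside Wren: treat them as a block with 2 internal orders, giving 2 × (7)! = 10080.
Subtracting, 40320 − 10080 = 30240.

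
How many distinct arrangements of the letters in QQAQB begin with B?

4

With the first slot taken by B, it remains to arrange the other 4 letters (QQAQ).
Those 4 letters have Q appearing 3 times, giving (4)!/(3!) = 4.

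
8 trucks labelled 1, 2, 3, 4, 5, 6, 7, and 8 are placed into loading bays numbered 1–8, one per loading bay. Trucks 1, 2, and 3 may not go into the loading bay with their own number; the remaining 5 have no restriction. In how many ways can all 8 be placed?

27240

Let Aᵢ (for i ∈ {1, 2, 3}) be the placements that put truck i in its forbidden loading bay. Any j of these fix j positions, leaving (8−j)! ways to fill the rest, and there are C(3,j) ways to pick which j.
By inclusion–exclusion, the number of valid placements is Σ_{j=0}^{3} (−1)^j C(3,j)·(8−j)!.
Computing: 40320 − 15120 + 2160 − 120 = 27240.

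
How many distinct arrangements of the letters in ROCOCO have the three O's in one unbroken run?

Treat the 3 copies of O as a single block. The multiset to arrange is then {OOO, C, C, R}, 4 items in all.
That gives (4)!/(2!) = 12 arrangements.

12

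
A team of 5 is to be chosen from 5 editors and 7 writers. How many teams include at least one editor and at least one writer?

770

Total 5-person selections from all 12: C(12,5) = 792.
Subtract selections that omit an entire group: no editors → C(7,5) = 21; no writers → C(5,5) = 1.
Both groups omitted at once is impossible, so 792 − 22 = 770.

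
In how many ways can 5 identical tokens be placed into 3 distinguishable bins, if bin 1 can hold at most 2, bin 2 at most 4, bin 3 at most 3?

11

By stars and bars, unrestricted non-negative solutions to x_1+…+x_3 = 5 number C(5+2,2) = 21.
Subtract solutions that violate a single cap (substitute x_i' = x_i − (cap_i+1)): x_1 ≥ 3 gives C(4,2) = 6; x_2 ≥ 5 gives C(2,2) = 1; x_3 ≥ 4 gives C(3,2) = 3. Together 10.
No two caps can be exceeded simultaneously, so the pair terms are all 0.
By inclusion–exclusion the count is 21 − 10 + 0 = 11.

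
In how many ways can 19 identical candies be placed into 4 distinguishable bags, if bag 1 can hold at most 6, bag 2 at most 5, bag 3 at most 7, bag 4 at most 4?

Ignoring the caps, the number of non-negative solutions to x_1+…+x_4 = 19 is C(22,3) = 1540.
Subtract solutions that violate a single cap (substitute x_i' = x_i − (cap_i+1)): x_1 ≥ 7 gives C(15,3) = 455; x_2 ≥ 6 gives C(16,3) = 560; x_3 ≥ 8 gives C(14,3) = 364; x_4 ≥ 5 gives C(17,3) = 680. Together 2059.
Add back pairs where two caps are both exceeded: 84 + 35 + 120 + 56 + 165 + 84 = 544.
Subtract triples: 0 + 4 + 0 + 1 = 5.
By inclusion–exclusion the count is 1540 − 2059 + 544 − 5 = 20.

20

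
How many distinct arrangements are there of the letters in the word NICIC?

The 5 letters of NICIC have repeats: C appearing twice and I appearing twice.
Dividing 5! = 120 by 2!·2! = 4 for the repeated letters gives 30.

30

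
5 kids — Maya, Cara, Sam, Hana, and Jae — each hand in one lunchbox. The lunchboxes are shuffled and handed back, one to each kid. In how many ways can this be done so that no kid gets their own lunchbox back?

Count assignments avoiding every fixed point. For any j of the 5 kids fixed to their own lunchbox, the other 5−j can be arranged in (5−j)! ways.
By inclusion–exclusion this is Σ_{j=0}^{5} (−1)^j C(5,j)·(5−j)!.
Computing: 120 − 120 + 60 − 20 + 5 − 1 = 44.

44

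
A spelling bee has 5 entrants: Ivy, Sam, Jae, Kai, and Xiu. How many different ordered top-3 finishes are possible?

There are 5 choices for 1st place, 4 for 2nd, and 3 for 3rd.
That gives 5 × 4 × 3 = 60.

60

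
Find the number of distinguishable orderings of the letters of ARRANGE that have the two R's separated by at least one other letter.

900

Total arrangements of ARRANGE: 7!/(2!·2!) = 1260.
Arrangements with the R's together: treat RR as one letter, giving (6)!/(2!) = 360.
Subtracting, 1260 − 360 = 900 arrangements keep the R's apart.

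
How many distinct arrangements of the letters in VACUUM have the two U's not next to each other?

240

Total arrangements of VACUUM: 6!/(2!) = 360.
Arrangements with the U's together: treat UU as one letter, giving (5)! = 120.
Subtracting, 360 − 120 = 240 arrangements keep the U's apart.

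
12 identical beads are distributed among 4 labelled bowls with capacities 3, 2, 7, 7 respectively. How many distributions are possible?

Without the upper bounds there are C(15,3) = 455 ways to split 12 among 4 bowls.
Subtract solutions that violate a single cap (substitute x_i' = x_i − (cap_i+1)): x_1 ≥ 4 gives C(11,3) = 165; x_2 ≥ 3 gives C(12,3) = 220; x_3 ≥ 8 gives C(7,3) = 35; x_4 ≥ 8 gives C(7,3) = 35. Together 455.
Add back pairs where two caps are both exceeded: 56 + 1 + 1 + 4 + 4 + 0 = 66.
By inclusion–exclusion the count is 455 − 455 + 66 = 66.

66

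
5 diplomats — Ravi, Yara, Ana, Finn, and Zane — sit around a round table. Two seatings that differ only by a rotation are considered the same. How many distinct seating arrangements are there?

Seat Ravi anywhere (absorbing the rotational symmetry), then permute the other 4: (4)! = 24.

24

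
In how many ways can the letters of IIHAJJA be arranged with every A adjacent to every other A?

180

Treat the 2 copies of A as a single block. The multiset to arrange is then {AA, H, I, I, J, J}, 6 items in all.
That gives (6)!/(2!·2!) = 180 arrangements.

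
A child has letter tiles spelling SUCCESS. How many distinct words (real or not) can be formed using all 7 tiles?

SUCCESS has 7 letters with C appearing twice and S appearing 3 times.
So there are 7! / (3!·2!) = 420 distinguishable arrangements.

420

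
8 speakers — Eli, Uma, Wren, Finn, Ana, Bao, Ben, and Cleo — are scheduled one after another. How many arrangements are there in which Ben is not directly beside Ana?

30240

There are 8! = 40320 arrangements in all. If Ben and Ana are adjacent, merging them into one block gives 2·(7)! = 10080 arrangements.
Complementary counting: 40320 − 10080 = 30240.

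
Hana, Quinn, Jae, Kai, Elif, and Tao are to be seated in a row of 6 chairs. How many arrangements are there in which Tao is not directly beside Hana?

There are 6! = 720 arrangements in all. If Tao and Hana are adjacent, merging them into one block gives 2·(5)! = 240 arrangements.
Complementary counting: 720 − 240 = 480.

480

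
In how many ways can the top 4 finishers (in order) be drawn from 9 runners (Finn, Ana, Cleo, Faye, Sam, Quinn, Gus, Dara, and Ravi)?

3024

This is an ordered selection of 4 from 9: P(9,4).
That gives 9 × 8 × 7 × 6 = 3024.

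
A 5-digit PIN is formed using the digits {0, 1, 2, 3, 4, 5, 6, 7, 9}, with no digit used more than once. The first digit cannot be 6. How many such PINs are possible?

13440

The first digit has 9−1 = 8 choices (anything except 6).
The remaining 4 digits are filled from the other 8 symbols without repetition: 8 × 7 × 6 × 5 = 1680.
Total: 8 × 1680 = 13440.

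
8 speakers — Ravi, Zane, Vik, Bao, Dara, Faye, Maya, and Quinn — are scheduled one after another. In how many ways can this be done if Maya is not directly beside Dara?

Of the 8! = 40320 arrangements, those with Maya and Dara adjacent number 2 × 7! = 10080 (treat the pair as a block with 2 internal orders).
So 40320 − 10080 = 30240 arrangements keep them apart.

30240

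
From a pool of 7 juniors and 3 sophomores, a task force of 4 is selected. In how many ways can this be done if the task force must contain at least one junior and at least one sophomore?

Unrestricted: C(10,4) = 210 ways to pick any 4 of the 10.
Selections missing a whole group: no juniors → C(3,4) = 0; no sophomores → C(7,4) = 35.
Both groups omitted at once is impossible, so 210 − 35 = 175.

175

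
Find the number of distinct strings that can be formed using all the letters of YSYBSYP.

Letter multiplicities in YSYBSYP: B×1, P×1, S×2, Y×3.
So there are 7! / (3!·2!) = 420 distinguishable arrangements.

420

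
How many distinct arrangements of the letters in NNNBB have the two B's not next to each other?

6

Total arrangements of NNNBB: 5!/(3!·2!) = 10.
If the two B's are adjacent, glue them into one block, leaving 4 items to arrange: (4)!/(3!) = 4 ways.
Hence 10 − 4 = 6.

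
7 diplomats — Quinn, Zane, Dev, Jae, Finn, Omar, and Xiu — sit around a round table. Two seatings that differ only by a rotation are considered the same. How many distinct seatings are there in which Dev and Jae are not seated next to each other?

480

Without the restriction there are (6)! = 720 seatings.
Seatings with Dev beside Jae: treat them as a block with 2 internal orders, giving 2 × (5)! = 240.
Subtracting, 720 − 240 = 480.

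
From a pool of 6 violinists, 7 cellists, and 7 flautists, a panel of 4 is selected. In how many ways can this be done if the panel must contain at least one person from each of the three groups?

2499

Total 4-person selections from all 20: C(20,4) = 4845.
Subtract selections that omit an entire group: no violinists → C(14,4) = 1001; no cellists → C(13,4) = 715; no flautists → C(13,4) = 715.
Add back selections omitting two groups (i.e. drawn from a single group): C(6,4) + C(7,4) + C(7,4) = 85.
By inclusion–exclusion: 4845 − 2431 + 85 = 2499.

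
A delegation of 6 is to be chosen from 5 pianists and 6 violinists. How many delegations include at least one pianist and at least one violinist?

461

Unrestricted: C(11,6) = 462 ways to pick any 6 of the 11.
Subtract selections that omit an entire group: no pianists → C(6,6) = 1; no violinists → C(5,6) = 0.
Both groups omitted at once is impossible, so 462 − 1 = 461.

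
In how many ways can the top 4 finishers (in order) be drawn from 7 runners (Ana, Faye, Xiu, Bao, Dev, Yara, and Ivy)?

This is an ordered selection of 4 from 7: P(7,4).
That gives 7 × 6 × 5 × 4 = 840.

840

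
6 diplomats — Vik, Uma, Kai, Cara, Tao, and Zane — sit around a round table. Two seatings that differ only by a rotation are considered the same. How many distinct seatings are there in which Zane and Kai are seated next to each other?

Glue Zane and Kai into a block (2 internal orders). Seating 5 units around a circle gives (4)! arrangements.
So 2 × (4)! = 2 × 24 = 48.

48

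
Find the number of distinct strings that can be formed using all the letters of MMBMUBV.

MMBMUBV has 7 letters with B appearing twice and M appearing 3 times.
Dividing 7! = 5040 by 3!·2! = 12 for the repeated letters gives 420.

420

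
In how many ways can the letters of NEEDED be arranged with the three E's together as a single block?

Treat the 3 copies of E as a single block. The multiset to arrange is then {EEE, D, D, N}, 4 items in all.
That gives (4)!/(2!) = 12 arrangements.

12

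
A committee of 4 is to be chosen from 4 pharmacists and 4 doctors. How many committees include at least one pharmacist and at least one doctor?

Total 4-person selections from all 8: C(8,4) = 70.
Subtract selections that omit an entire group: no pharmacists → C(4,4) = 1; no doctors → C(4,4) = 1.
Both groups omitted at once is impossible, so 70 − 2 = 68.

68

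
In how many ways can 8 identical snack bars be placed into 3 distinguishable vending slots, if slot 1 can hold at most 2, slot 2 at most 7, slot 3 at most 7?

Without the upper bounds there are C(10,2) = 45 ways to split 8 among 3 vending slots.
Subtract solutions that violate a single cap (substitute x_i' = x_i − (cap_i+1)): x_1 ≥ 3 gives C(7,2) = 21; x_2 ≥ 8 gives C(2,2) = 1; x_3 ≥ 8 gives C(2,2) = 1. Together 23.
No two caps can be exceeded simultaneously, so the pair terms are all 0.
By inclusion–exclusion the count is 45 − 23 + 0 = 22.

22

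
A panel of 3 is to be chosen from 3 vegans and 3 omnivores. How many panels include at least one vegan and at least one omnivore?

Total 3-person selections from all 6: C(6,3) = 20.
Selections missing a whole group: no vegans → C(3,3) = 1; no omnivores → C(3,3) = 1.
Both groups omitted at once is impossible, so 20 − 2 = 18.

18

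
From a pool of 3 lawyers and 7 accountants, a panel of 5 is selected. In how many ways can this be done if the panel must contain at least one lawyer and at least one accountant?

231

With no constraint there are C(10,5) = 252 possible selections.
Subtract selections that omit an entire group: no lawyers → C(7,5) = 21; no accountants → C(3,5) = 0.
Both groups omitted at once is impossible, so 252 − 21 = 231.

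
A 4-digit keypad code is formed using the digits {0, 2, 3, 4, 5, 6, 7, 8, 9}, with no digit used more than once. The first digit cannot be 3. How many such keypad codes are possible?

The first digit has 9−1 = 8 choices (anything except 3).
The remaining 3 digits are filled from the other 8 symbols without repetition: 8 × 7 × 6 = 336.
Total: 8 × 336 = 2688.

2688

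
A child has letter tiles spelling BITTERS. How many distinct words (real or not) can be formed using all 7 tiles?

Letter multiplicities in BITTERS: B×1, E×1, I×1, R×1, S×1, T×2.
The number of distinct arrangements is 7!/(2!) = 5040/2 = 2520.

2520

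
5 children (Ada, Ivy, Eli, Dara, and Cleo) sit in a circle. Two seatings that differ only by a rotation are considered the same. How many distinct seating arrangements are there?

24

Seat Ada anywhere (absorbing the rotational symmetry), then permute the other 4: (4)! = 24.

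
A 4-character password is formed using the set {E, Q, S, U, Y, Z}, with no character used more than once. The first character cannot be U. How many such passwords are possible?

300

The first character has 6−1 = 5 choices (anything except U).
The remaining 3 characters are filled from the other 5 symbols without repetition: 5 × 4 × 3 = 60.
Total: 5 × 60 = 300.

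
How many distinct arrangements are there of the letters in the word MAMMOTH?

840

The 7 letters of MAMMOTH have repeats: M appearing 3 times.
Dividing 7! = 5040 by 3! = 6 for the repeated letters gives 840.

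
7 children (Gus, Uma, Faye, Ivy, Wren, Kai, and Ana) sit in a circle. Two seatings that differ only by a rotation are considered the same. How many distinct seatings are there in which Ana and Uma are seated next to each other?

Treat {Ana, Uma} as one unit (2 internal orders) and seat the resulting 6 units around the table: (5)! circular arrangements.
So 2 × (5)! = 2 × 120 = 240.

240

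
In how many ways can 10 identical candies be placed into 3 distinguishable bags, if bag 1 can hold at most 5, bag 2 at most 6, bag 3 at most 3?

14

Ignoring the caps, the number of non-negative solutions to x_1+…+x_3 = 10 is C(12,2) = 66.
Subtract solutions that violate a single cap (substitute x_i' = x_i − (cap_i+1)): x_1 ≥ 6 gives C(6,2) = 15; x_2 ≥ 7 gives C(5,2) = 10; x_3 ≥ 4 gives C(8,2) = 28. Together 53.
Add back pairs where two caps are both exceeded: 0 + 1 + 0 = 1.
By inclusion–exclusion the count is 66 − 53 + 1 = 14.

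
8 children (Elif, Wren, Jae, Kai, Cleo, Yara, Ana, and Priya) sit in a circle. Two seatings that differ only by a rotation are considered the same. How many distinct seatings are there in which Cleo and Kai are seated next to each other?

1440

Glue Cleo and Kai into a block (2 internal orders). Seating 7 units around a circle gives (6)! arrangements.
So 2 × (6)! = 2 × 720 = 1440.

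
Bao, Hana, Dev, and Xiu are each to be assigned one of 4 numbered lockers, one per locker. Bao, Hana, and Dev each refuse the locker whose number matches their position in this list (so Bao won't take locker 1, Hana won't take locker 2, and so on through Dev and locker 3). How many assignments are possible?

Let Aᵢ (for i ∈ {1, 2, 3}) be the placements that put person i in their forbidden locker. Any j of these fix j positions, leaving (4−j)! ways to fill the rest, and there are C(3,j) ways to pick which j.
By inclusion–exclusion, the number of valid placements is Σ_{j=0}^{3} (−1)^j C(3,j)·(4−j)!.
Computing: 24 − 18 + 6 − 1 = 11.

11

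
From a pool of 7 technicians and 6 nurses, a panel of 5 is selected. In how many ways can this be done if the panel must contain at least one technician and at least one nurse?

With no constraint there are C(13,5) = 1287 possible selections.
Subtract selections that omit an entire group: no technicians → C(6,5) = 6; no nurses → C(7,5) = 21.
Both groups omitted at once is impossible, so 1287 − 27 = 1260.

1260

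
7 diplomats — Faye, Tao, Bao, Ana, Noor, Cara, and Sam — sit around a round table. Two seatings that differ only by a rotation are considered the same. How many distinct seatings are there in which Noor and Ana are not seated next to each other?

480

Without the restriction there are (6)! = 720 seatings.
Seatings with Noor beside Ana: treat them as a block with 2 internal orders, giving 2 × (5)! = 240.
Subtracting, 720 − 240 = 480.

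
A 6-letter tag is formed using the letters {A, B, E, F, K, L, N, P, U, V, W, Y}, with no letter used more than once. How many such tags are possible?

665280

Choose and order 6 of the 12 symbols: the first letter has 12 options, the next 11, and so on down to 7.
That product is 12 × 11 × 10 × 9 × 8 × 7 = 665280.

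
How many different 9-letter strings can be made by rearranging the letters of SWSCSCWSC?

1260

SWSCSCWSC has 9 letters with C appearing 3 times, S appearing 4 times, and W appearing twice.
Dividing 9! = 362880 by 4!·3!·2! = 288 for the repeated letters gives 1260.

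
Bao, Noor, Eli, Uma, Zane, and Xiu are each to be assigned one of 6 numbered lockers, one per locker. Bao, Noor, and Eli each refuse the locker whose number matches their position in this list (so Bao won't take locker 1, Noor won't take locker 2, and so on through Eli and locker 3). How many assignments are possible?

426

Let Aᵢ (for i ∈ {1, 2, 3}) be the placements that put person i in their forbidden locker. Any j of these fix j positions, leaving (6−j)! ways to fill the rest, and there are C(3,j) ways to pick which j.
By inclusion–exclusion, the number of valid placements is Σ_{j=0}^{3} (−1)^j C(3,j)·(6−j)!.
Computing: 720 − 360 + 72 − 6 = 426.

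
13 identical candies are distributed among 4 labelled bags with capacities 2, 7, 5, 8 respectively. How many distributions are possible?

Without the upper bounds there are C(16,3) = 560 ways to split 13 among 4 bags.
Subtract solutions that violate a single cap (substitute x_i' = x_i − (cap_i+1)): x_1 ≥ 3 gives C(13,3) = 286; x_2 ≥ 8 gives C(8,3) = 56; x_3 ≥ 6 gives C(10,3) = 120; x_4 ≥ 9 gives C(7,3) = 35. Together 497.
Add back pairs where two caps are both exceeded: 10 + 35 + 4 + 0 + 0 + 0 = 49.
By inclusion–exclusion the count is 560 − 497 + 49 = 112.

112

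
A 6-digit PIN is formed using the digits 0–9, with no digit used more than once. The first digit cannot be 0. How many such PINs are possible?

The first digit has 10−1 = 9 choices (anything except 0).
The remaining 5 digits are filled from the other 9 symbols without repetition: 9 × 8 × 7 × 6 × 5 = 15120.
Total: 9 × 15120 = 136080.

136080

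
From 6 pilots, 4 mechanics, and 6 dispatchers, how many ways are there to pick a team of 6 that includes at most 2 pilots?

4872

Split by how many pilots are chosen (0 through 2).
Sum: C(6,0)·C(10,6) + C(6,1)·C(10,5) + C(6,2)·C(10,4) = 210 + 1512 + 3150 = 4872.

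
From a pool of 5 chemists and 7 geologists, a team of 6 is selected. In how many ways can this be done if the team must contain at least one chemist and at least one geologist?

Total 6-person selections from all 12: C(12,6) = 924.
Subtract selections that omit an entire group: no chemists → C(7,6) = 7; no geologists → C(5,6) = 0.
Both groups omitted at once is impossible, so 924 − 7 = 917.

917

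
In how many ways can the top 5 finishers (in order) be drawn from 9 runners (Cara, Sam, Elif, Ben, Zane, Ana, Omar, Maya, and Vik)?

There are 9 choices for 1st place, 8 for 2nd, and so on down to 5 for position 5.
That gives 9 × 8 × 7 × 6 × 5 = 15120.

15120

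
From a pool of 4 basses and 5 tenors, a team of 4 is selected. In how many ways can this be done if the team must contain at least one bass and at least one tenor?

Unrestricted: C(9,4) = 126 ways to pick any 4 of the 9.
Selections missing a whole group: no basses → C(5,4) = 5; no tenors → C(4,4) = 1.
Both groups omitted at once is impossible, so 126 − 6 = 120.

120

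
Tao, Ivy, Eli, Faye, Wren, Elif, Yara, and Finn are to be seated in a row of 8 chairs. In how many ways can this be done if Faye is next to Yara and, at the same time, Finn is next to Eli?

2880

Treat {Faye,Yara} as one block (2 orders) and {Finn,Eli} as another (2 orders).
That leaves 6 units to arrange: 2 × 2 × 6! = 4 × 720 = 2880.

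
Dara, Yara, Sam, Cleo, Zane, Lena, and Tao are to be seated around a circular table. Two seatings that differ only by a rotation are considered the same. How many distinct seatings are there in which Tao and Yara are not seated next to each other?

480

Without the restriction there are (6)! = 720 seatings.
Those with Tao next to Yara: fuse the pair into one unit and seat 6 units around a circle — 2·(5)! = 240.
Subtracting, 720 − 240 = 480.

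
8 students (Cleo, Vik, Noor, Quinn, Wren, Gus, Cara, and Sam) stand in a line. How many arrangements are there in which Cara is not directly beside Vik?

Of the 8! = 40320 arrangements, those with Cara and Vik adjacent number 2 × 7! = 10080 (treat the pair as a block with 2 internal orders).
Complementary counting: 40320 − 10080 = 30240.

30240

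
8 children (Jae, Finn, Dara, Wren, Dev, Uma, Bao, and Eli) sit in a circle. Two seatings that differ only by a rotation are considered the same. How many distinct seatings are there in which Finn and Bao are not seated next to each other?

3600

All circular seatings of 8 people number (7)! = 5040.
Seatings with Finn beside Bao: treat them as a block with 2 internal orders, giving 2 × (6)! = 1440.
Subtracting, 5040 − 1440 = 3600.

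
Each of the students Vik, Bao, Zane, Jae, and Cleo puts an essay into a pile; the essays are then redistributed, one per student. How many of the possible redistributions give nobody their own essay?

Count assignments avoiding every fixed point. For any j of the 5 students fixed to their own essay, the other 5−j can be arranged in (5−j)! ways.
By inclusion–exclusion this is Σ_{j=0}^{5} (−1)^j C(5,j)·(5−j)!.
Computing: 120 − 120 + 60 − 20 + 5 − 1 = 44.

44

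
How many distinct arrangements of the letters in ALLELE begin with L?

With the first slot taken by L, it remains to arrange the other 5 letters (ALELE).
Those 5 letters have E appearing twice and L appearing twice, giving (5)!/(2!·2!) = 30.

30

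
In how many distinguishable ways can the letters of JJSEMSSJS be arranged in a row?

2520

Letter multiplicities in JJSEMSSJS: E×1, J×3, M×1, S×4.
So there are 9! / (4!·3!) = 2520 distinguishable arrangements.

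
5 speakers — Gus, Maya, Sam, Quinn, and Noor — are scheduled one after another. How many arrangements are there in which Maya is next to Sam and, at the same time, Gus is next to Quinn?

24

Treat {Maya,Sam} as one block (2 orders) and {Gus,Quinn} as another (2 orders).
That leaves 3 units to arrange: 2 × 2 × 3! = 4 × 6 = 24.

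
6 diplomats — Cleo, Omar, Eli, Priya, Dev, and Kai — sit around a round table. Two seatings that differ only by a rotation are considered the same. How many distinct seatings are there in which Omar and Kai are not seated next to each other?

All circular seatings of 6 people number (5)! = 120.
Those with Omar next to Kai: fuse the pair into one unit and seat 5 units around a circle — 2·(4)! = 48.
Subtracting, 120 − 48 = 72.

72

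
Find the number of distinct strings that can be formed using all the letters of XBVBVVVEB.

2520

The 9 letters of XBVBVVVEB have repeats: B appearing 3 times and V appearing 4 times.
So there are 9! / (4!·3!) = 2520 distinguishable arrangements.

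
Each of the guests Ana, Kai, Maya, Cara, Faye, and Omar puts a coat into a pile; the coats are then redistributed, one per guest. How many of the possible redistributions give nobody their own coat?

This is the derangement count D_6: permutations of 6 items with no fixed point.
By inclusion–exclusion this is Σ_{j=0}^{6} (−1)^j C(6,j)·(6−j)!.
Computing: 720 − 720 + 360 − 120 + 30 − 6 + 1 = 265.

265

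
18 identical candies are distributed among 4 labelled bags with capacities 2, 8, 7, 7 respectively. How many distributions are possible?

Ignoring the caps, the number of non-negative solutions to x_1+…+x_4 = 18 is C(21,3) = 1330.
Subtract solutions that violate a single cap (substitute x_i' = x_i − (cap_i+1)): x_1 ≥ 3 gives C(18,3) = 816; x_2 ≥ 9 gives C(12,3) = 220; x_3 ≥ 8 gives C(13,3) = 286; x_4 ≥ 8 gives C(13,3) = 286. Together 1608.
Add back pairs where two caps are both exceeded: 84 + 120 + 120 + 4 + 4 + 10 = 342.
By inclusion–exclusion the count is 1330 − 1608 + 342 = 64.

64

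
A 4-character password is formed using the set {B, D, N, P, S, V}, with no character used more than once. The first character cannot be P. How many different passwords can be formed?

300

The first character has 6−1 = 5 choices (anything except P).
The remaining 3 characters are filled from the other 5 symbols without repetition: 5 × 4 × 3 = 60.
Total: 5 × 60 = 300.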